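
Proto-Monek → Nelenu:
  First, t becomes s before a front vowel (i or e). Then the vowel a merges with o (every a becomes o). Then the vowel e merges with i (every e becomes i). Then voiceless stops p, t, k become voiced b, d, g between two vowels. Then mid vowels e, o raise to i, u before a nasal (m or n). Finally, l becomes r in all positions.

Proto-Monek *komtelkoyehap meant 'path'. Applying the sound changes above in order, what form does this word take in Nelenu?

kumsirkoyihop

Nelenu: start from *komtelkoyehap.
  rule 1 (palatalisation): komtelkoyehap → komselkoyehap
  rule 2 (vowel merger): komselkoyehap → komselkoyehop
  rule 3 (vowel merger): komselkoyehop → komsilkoyihop
  rule 4: no change — komsilkoyihop
  rule 5 (pre-nasal raising): komsilkoyihop → kumsilkoyihop
  rule 6 (unconditioned shift): kumsilkoyihop → kumsirkoyihop
  ⇒ Nelenu kumsirkoyihop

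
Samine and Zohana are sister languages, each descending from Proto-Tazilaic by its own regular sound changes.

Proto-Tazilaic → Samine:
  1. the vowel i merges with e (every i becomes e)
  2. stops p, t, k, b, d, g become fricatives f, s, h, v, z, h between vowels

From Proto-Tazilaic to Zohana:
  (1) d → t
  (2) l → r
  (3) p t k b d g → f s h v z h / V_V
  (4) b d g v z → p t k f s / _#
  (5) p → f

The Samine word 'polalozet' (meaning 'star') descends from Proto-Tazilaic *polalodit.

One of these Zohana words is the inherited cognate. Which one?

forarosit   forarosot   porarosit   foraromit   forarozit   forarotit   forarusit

forarosit

Zohana: start from *polalodit.
  rule 1 (unconditioned shift): polalodit → polalotit
  rule 2 (unconditioned shift): polalotit → porarotit
  rule 3 (intervocalic lenition): porarotit → porarosit
  rule 4: no change — porarosit
  rule 5 (unconditioned shift): porarosit → forarosit
  ⇒ Zohana forarosit
Only 'forarosit' matches the regular Zohana development of *polalodit.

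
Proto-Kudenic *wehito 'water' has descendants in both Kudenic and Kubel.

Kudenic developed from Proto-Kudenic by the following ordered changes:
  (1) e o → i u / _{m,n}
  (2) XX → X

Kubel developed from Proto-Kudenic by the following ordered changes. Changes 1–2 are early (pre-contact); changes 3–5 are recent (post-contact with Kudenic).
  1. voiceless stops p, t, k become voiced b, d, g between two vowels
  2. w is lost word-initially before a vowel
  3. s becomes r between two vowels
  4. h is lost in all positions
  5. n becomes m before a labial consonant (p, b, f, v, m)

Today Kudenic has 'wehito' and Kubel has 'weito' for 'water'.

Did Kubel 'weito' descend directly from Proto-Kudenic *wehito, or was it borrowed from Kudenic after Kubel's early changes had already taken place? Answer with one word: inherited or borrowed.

If inherited, *wehito would pass through all of Kubel's changes:
Kubel: *wehito > wehido > ehido > eido  (by intervocalic voicing, glide loss, h-loss)
If borrowed from Kudenic 'wehito' after the early changes, it would undergo only the recent ones:
  rule 3 (rhotacism): no change (wehito)
  rule 4 (h-loss): wehito → weito
  rule 5 (nasal place assimilation): no change (weito)
  ⇒ as a loan: weito
Kubel 'weito' matches the loan outcome 'weito', not the inherited 'eido' — it skipped the early Kubel changes, so it was borrowed from Kudenic.

borrowed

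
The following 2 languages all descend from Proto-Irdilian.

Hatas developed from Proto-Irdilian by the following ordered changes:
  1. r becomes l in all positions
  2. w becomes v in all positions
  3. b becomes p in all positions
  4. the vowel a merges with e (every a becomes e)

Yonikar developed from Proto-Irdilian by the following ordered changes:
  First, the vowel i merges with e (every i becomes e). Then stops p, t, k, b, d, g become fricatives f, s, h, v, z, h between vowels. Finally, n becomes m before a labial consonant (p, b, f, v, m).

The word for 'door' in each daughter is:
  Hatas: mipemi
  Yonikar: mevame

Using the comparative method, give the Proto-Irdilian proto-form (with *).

Position 4: Hatas has e, Yonikar has a. Yonikar preserves a here (none of its changes turn any other segment into a), so the proto-segment is *a.
Position 6: Hatas has i, Yonikar has e. Hatas preserves i here (none of its changes turn any other segment into i), so the proto-segment is *i.
Position 2: Hatas has i, Yonikar has e. Hatas preserves i here (none of its changes turn any other segment into i), so the proto-segment is *i.
Verify the candidate proto-form against each daughter:
Hatas: *mibami
  mibami (rule 1 does not apply)
  mibami (rule 2 does not apply)
  mibami → mipami   [unconditioned shift]
  mipami → mipemi   [vowel merger]
  giving Hatas mipemi.
Yonikar: *mibami
  mibami → mebame   [vowel merger]
  mebame → mevame   [intervocalic lenition]
  mevame (rule 3 does not apply)
  giving Yonikar mevame.
*mibami is the unique common source.

*mibami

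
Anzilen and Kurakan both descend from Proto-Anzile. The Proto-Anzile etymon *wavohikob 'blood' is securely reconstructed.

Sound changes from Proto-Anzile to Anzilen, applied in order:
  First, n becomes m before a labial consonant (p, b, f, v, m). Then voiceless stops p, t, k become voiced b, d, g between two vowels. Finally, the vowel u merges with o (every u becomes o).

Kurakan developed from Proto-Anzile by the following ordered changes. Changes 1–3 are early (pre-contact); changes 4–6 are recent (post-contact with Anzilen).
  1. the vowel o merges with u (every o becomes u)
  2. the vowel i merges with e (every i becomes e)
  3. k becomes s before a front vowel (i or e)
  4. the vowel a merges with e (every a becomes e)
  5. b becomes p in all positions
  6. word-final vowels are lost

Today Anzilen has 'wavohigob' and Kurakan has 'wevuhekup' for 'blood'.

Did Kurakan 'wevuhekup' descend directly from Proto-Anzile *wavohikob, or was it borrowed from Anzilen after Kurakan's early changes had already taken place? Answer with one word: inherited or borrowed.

If inherited, *wavohikob would pass through all of Kurakan's changes:
Kurakan: *wavohikob
  wavohikob → wavuhikub   [vowel merger]
  wavuhikub → wavuhekub   [vowel merger]
  wavuhekub (rule 3 does not apply)
  wavuhekub → wevuhekub   [vowel merger]
  wevuhekub → wevuhekup   [unconditioned shift]
  wevuhekup (rule 6 does not apply)
  giving Kurakan wevuhekup.
If borrowed from Anzilen 'wavohigob' after the early changes, it would undergo only the recent ones:
  rule 4 (vowel merger): wavohigob → wevohigob
  rule 5 (unconditioned shift): wevohigob → wevohigop
  rule 6 (apocope): no change (wevohigop)
  ⇒ as a loan: wevohigop
Kurakan 'wevuhekup' matches the inherited outcome exactly, so it is an inherited cognate, not a loan.

inherited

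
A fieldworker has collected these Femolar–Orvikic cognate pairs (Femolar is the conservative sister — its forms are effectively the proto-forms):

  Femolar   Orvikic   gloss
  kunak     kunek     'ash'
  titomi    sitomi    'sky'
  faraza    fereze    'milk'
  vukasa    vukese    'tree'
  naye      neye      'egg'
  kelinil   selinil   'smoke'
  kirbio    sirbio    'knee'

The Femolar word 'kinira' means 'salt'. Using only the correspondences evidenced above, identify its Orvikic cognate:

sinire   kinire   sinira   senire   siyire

sinire

kirbio ~ sirbio — Femolar k corresponds to Orvikic s word-initially before a front vowel.
faraza ~ fereze, vukasa ~ vukese — Femolar a corresponds to Orvikic e word-finally.
Applying these to Femolar 'kinira':
  kinira → sinira   (k→s word-initially before a front vowel)
  sinira → sinire   (a→e word-finally)
So the Orvikic cognate is 'sinire'.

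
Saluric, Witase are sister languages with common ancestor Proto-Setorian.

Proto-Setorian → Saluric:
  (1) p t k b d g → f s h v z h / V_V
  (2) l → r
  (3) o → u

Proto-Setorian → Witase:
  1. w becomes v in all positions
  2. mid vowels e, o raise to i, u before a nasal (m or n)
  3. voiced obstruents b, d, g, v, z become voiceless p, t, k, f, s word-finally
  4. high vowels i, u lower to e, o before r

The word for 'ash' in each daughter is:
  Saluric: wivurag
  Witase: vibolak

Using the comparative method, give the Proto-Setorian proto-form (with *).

*wibolag

Position 4: Saluric has u, Witase has o. Taking the neighbouring segments as reconstructed: Saluric u could go back to *o or *u; Witase o can only go back to *o — the one source consistent with every daughter is *o.
Position 7: Saluric has g, Witase has k. Saluric preserves g here (none of its changes turn any other segment into g), so the proto-segment is *g.
Position 1: Saluric has w, Witase has v. Saluric preserves w here (none of its changes turn any other segment into w), so the proto-segment is *w.
Continuing position by position gives *wibolag; check it forward:
Saluric: start from *wibolag.
  rule 1 (intervocalic lenition): wibolag → wivolag
  rule 2 (unconditioned shift): wivolag → wivorag
  rule 3 (vowel merger): wivorag → wivurag
  ⇒ Saluric wivurag
Witase: *wibolag > vibolag > vibolak  (by unconditioned shift, final devoicing)
*wibolag is the unique common source.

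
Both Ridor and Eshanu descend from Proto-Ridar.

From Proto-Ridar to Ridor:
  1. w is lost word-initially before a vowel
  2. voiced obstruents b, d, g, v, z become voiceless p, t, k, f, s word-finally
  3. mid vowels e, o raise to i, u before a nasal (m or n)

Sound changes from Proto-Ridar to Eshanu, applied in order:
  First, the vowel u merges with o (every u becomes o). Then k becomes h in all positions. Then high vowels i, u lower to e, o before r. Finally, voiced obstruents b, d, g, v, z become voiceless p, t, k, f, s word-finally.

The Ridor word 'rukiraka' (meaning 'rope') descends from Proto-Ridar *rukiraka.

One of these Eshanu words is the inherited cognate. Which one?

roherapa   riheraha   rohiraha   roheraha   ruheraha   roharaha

Eshanu: *rukiraka
  rukiraka → rokiraka   [vowel merger]
  rokiraka → rohiraha   [unconditioned shift]
  rohiraha → roheraha   [pre-rhotic lowering]
  roheraha (rule 4 does not apply)
  giving Eshanu roheraha.

roheraha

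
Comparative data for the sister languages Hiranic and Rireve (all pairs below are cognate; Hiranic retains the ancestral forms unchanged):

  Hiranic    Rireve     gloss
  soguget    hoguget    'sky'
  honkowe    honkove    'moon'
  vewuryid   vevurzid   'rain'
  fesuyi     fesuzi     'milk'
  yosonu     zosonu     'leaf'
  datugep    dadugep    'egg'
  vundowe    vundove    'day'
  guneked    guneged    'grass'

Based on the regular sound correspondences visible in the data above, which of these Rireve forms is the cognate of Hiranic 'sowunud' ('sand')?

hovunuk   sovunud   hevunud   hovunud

soguget ~ hoguget — Hiranic s corresponds to Rireve h word-initially before a back vowel.
vewuryid ~ vevurzid — Hiranic w corresponds to Rireve v between vowels (before a back vowel).
Applying these to Hiranic 'sowunud':
  sowunud → howunud   (s→h word-initially before a back vowel)
  howunud → hovunud   (w→v between vowels (before a back vowel))
So the Rireve cognate is 'hovunud'.

hovunud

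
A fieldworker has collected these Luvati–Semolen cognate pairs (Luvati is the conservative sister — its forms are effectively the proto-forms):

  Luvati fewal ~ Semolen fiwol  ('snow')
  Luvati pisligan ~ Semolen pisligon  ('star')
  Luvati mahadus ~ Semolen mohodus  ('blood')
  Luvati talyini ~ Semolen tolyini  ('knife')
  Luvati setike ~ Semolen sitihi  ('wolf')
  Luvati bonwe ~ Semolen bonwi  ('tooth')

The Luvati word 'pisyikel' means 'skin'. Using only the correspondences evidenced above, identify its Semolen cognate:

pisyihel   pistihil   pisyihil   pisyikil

setike ~ sitihi — Luvati k corresponds to Semolen h between vowels (before a front vowel).
fewal ~ fiwol, setike ~ sitihi — Luvati e corresponds to Semolen i after a consonant, before a consonant other than r, m, n, p, b, f, v.
Applying these to Luvati 'pisyikel':
  pisyikel → pisyihel   (k→h between vowels (before a front vowel))
  pisyihel → pisyihil   (e→i after a consonant, before a consonant other than r, m, n, p, b, f, v)
So the Semolen cognate is 'pisyihil'.

pisyihil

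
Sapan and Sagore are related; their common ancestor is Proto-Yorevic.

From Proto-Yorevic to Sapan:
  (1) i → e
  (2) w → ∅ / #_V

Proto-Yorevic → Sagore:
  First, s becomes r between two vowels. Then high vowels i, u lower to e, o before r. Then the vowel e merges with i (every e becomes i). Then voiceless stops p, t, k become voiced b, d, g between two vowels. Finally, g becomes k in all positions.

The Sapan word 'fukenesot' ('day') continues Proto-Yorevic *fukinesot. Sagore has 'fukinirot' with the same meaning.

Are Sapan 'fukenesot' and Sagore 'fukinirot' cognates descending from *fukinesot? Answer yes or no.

yes

Derive the expected Sagore reflex of *fukinesot:
Sagore: *fukinesot
  fukinesot → fukinerot   [rhotacism]
  fukinerot (rule 2 does not apply)
  fukinerot → fukinirot   [vowel merger]
  fukinirot → fuginirot   [intervocalic voicing]
  fuginirot → fukinirot   [unconditioned shift]
  giving Sagore fukinirot.
Sagore 'fukinirot' matches the regular reflex exactly, so the pair is cognate.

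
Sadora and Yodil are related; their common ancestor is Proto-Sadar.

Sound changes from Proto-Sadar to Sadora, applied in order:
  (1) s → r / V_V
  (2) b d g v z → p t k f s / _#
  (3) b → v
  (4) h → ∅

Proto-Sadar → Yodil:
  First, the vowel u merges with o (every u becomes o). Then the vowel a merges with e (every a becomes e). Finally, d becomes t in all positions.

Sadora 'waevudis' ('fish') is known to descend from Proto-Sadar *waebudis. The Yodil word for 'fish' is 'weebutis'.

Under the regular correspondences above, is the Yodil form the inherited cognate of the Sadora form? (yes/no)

Derive the expected Yodil reflex of *waebudis:
Yodil: *waebudis
  waebudis → waebodis   [vowel merger]
  waebodis → weebodis   [vowel merger]
  weebodis → weebotis   [unconditioned shift]
  giving Yodil weebotis.
The regular Yodil reflex would be 'weebotis', but the attested form is 'weebutis'. The correspondence is irregular, so they are not cognates (the Yodil form has a different source).

no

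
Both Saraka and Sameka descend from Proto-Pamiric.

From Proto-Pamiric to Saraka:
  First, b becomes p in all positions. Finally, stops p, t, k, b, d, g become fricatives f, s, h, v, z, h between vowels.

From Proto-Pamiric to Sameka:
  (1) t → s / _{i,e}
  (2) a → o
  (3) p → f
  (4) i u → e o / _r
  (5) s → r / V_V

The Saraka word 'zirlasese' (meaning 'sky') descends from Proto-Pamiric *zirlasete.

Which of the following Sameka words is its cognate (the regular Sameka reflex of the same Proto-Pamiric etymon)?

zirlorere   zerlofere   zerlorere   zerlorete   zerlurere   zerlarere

Sameka: *zirlasete
  zirlasete → zirlasese   [palatalisation]
  zirlasese → zirlosese   [vowel merger]
  zirlosese (rule 3 does not apply)
  zirlosese → zerlosese   [pre-rhotic lowering]
  zerlosese → zerlorere   [rhotacism]
  giving Sameka zerlorere.
Only 'zerlorere' matches the regular Sameka development of *zirlasete.

zerlorere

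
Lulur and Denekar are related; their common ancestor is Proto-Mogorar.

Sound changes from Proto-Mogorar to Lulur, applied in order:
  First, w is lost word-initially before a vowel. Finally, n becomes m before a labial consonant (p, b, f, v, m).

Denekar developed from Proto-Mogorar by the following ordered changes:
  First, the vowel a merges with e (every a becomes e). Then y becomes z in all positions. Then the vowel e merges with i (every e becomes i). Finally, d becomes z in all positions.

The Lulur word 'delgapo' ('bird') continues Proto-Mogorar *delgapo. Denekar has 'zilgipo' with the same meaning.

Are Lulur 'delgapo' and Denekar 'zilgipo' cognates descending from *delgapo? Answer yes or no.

Derive the expected Denekar reflex of *delgapo:
Denekar: start from *delgapo.
  rule 1 (vowel merger): delgapo → delgepo
  rule 2: no change — delgepo
  rule 3 (vowel merger): delgepo → dilgipo
  rule 4 (unconditioned shift): dilgipo → zilgipo
  ⇒ Denekar zilgipo
Denekar 'zilgipo' matches the regular reflex exactly, so the pair is cognate.

yes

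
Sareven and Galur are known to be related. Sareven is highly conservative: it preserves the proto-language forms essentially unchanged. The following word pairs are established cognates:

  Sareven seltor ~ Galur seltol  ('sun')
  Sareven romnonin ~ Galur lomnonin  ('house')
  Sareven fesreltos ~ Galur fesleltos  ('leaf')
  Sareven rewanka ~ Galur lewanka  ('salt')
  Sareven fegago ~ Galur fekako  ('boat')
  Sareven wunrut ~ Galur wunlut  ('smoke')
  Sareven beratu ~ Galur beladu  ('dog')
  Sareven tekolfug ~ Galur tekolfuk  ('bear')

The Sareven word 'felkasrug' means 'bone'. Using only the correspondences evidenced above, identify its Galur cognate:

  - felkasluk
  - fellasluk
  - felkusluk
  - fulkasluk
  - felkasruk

wunrut ~ wunlut — Sareven r corresponds to Galur l after a consonant, before a back vowel.
tekolfug ~ tekolfuk — Sareven g corresponds to Galur k word-finally.
Applying these to Sareven 'felkasrug':
  felkasrug → felkaslug   (r→l after a consonant, before a back vowel)
  felkaslug → felkasluk   (g→k word-finally)
So the Galur cognate is 'felkasluk'.

felkasluk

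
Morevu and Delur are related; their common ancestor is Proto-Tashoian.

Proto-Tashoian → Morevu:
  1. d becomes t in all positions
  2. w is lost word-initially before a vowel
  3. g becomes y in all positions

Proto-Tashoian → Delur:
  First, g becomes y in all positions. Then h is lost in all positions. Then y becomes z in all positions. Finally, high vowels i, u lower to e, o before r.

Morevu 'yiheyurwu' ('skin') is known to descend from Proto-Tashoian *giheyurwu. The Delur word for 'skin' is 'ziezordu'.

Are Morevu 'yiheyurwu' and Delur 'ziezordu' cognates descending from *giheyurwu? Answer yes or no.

Derive the expected Delur reflex of *giheyurwu:
Delur: *giheyurwu > yiheyurwu > yieyurwu > ziezurwu > ziezorwu  (by unconditioned shift, h-loss, unconditioned shift, pre-rhotic lowering)
The regular Delur reflex would be 'ziezorwu', but the attested form is 'ziezordu'. The correspondence is irregular, so they are not cognates (the Delur form has a different source).

no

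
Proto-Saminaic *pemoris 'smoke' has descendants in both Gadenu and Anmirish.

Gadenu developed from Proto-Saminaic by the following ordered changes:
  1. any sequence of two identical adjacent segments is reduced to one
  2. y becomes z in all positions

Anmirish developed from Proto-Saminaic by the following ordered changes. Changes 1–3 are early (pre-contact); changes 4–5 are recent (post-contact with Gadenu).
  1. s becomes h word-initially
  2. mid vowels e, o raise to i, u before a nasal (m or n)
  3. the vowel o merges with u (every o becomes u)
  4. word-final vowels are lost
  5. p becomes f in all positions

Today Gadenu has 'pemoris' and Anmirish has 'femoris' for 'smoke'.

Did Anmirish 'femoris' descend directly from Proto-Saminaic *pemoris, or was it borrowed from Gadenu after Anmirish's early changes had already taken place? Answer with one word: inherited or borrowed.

borrowed

If inherited, *pemoris would pass through all of Anmirish's changes:
Anmirish: *pemoris > pimoris > pimuris > fimuris  (by pre-nasal raising, vowel merger, unconditioned shift)
If borrowed from Gadenu 'pemoris' after the early changes, it would undergo only the recent ones:
  rule 4 (apocope): no change (pemoris)
  rule 5 (unconditioned shift): pemoris → femoris
  ⇒ as a loan: femoris
Anmirish 'femoris' matches the loan outcome 'femoris', not the inherited 'fimuris' — it skipped the early Anmirish changes, so it was borrowed from Gadenu.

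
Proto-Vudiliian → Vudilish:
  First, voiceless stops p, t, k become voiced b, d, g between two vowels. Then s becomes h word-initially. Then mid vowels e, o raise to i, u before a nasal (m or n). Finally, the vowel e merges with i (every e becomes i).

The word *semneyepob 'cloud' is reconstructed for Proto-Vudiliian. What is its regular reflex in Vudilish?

himniyibob

Vudilish: *semneyepob
  semneyepob → semneyebob   [intervocalic voicing]
  semneyebob → hemneyebob   [debuccalisation]
  hemneyebob → himneyebob   [pre-nasal raising]
  himneyebob → himniyibob   [vowel merger]
  giving Vudilish himniyibob.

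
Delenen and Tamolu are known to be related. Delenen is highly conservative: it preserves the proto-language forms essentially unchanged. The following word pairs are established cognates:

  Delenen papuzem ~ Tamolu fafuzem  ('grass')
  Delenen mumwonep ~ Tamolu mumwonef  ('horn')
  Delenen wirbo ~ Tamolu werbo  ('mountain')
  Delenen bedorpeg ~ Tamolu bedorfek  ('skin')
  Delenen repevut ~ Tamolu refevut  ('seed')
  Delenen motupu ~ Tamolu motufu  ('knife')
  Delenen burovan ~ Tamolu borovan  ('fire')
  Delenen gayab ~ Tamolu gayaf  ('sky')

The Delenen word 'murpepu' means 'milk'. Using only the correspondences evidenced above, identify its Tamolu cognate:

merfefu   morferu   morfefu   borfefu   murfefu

burovan ~ borovan — Delenen u corresponds to Tamolu o after a consonant, before r.
bedorpeg ~ bedorfek — Delenen p corresponds to Tamolu f after a consonant, before a front vowel.
papuzem ~ fafuzem, motupu ~ motufu — Delenen p corresponds to Tamolu f between vowels (before a back vowel).
Applying these to Delenen 'murpepu':
  murpepu → morpepu   (u→o after a consonant, before r)
  morpepu → morfepu   (p→f after a consonant, before a front vowel)
  morfepu → morfefu   (p→f between vowels (before a back vowel))
So the Tamolu cognate is 'morfefu'.

morfefu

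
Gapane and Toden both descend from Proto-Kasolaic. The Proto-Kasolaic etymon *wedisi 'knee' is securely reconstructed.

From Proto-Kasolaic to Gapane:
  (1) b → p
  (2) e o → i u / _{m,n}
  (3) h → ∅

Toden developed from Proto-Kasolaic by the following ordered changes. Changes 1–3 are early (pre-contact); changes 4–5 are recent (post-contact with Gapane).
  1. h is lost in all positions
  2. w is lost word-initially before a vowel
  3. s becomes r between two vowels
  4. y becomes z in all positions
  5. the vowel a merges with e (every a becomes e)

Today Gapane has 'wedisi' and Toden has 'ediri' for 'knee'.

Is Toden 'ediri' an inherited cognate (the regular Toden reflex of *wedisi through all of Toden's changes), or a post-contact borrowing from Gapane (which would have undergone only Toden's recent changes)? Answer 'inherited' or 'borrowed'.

inherited

If inherited, *wedisi would pass through all of Toden's changes:
Toden: *wedisi > edisi > ediri  (by glide loss, rhotacism)
If borrowed from Gapane 'wedisi' after the early changes, it would undergo only the recent ones:
  rule 4 (unconditioned shift): no change (wedisi)
  rule 5 (vowel merger): no change (wedisi)
  ⇒ as a loan: wedisi
Toden 'ediri' matches the inherited outcome exactly, so it is an inherited cognate, not a loan.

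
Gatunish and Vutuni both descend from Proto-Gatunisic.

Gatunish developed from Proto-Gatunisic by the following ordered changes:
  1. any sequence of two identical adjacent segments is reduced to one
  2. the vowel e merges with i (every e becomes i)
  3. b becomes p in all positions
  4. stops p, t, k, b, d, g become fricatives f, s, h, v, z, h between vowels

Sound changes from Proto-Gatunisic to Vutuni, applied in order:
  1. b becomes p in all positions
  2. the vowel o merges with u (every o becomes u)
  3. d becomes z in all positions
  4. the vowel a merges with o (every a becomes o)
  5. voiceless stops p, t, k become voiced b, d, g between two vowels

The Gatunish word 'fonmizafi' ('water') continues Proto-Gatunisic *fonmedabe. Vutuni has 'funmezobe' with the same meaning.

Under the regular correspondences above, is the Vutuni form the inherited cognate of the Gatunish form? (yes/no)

Derive the expected Vutuni reflex of *fonmedabe:
Vutuni: *fonmedabe
  fonmedabe → fonmedape   [unconditioned shift]
  fonmedape → funmedape   [vowel merger]
  funmedape → funmezape   [unconditioned shift]
  funmezape → funmezope   [vowel merger]
  funmezope → funmezobe   [intervocalic voicing]
  giving Vutuni funmezobe.
Vutuni 'funmezobe' matches the regular reflex exactly, so the pair is cognate.

yes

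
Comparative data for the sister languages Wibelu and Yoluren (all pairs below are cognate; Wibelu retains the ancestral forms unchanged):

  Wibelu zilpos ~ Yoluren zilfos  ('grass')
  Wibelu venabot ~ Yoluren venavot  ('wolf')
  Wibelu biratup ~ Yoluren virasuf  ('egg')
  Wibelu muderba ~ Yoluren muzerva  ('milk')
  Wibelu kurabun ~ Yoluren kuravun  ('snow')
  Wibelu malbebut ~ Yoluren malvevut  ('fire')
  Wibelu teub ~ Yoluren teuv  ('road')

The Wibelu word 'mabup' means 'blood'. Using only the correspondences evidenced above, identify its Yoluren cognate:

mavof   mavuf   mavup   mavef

kurabun ~ kuravun, malbebut ~ malvevut — Wibelu b corresponds to Yoluren v between vowels (before a back vowel).
biratup ~ virasuf — Wibelu p corresponds to Yoluren f word-finally.
Applying these to Wibelu 'mabup':
  mabup → mavup   (b→v between vowels (before a back vowel))
  mavup → mavuf   (p→f word-finally)
So the Yoluren cognate is 'mavuf'.

mavuf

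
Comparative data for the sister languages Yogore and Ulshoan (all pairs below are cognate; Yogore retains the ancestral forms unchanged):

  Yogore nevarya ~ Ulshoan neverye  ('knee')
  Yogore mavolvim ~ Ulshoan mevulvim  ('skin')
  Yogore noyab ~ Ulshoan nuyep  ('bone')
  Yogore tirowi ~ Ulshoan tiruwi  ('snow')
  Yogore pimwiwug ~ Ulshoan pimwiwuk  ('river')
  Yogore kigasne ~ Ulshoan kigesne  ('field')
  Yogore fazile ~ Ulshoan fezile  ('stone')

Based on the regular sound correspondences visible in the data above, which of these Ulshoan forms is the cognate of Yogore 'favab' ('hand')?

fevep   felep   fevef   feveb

fevep

mavolvim ~ mevulvim — Yogore a corresponds to Ulshoan e after a consonant, before a labial obstruent.
noyab ~ nuyep — Yogore a corresponds to Ulshoan e after a consonant, before a labial obstruent.
noyab ~ nuyep — Yogore b corresponds to Ulshoan p word-finally.
Applying these to Yogore 'favab':
  favab → fevab   (a→e after a consonant, before a labial obstruent)
  fevab → feveb   (a→e after a consonant, before a labial obstruent)
  feveb → fevep   (b→p word-finally)
So the Ulshoan cognate is 'fevep'.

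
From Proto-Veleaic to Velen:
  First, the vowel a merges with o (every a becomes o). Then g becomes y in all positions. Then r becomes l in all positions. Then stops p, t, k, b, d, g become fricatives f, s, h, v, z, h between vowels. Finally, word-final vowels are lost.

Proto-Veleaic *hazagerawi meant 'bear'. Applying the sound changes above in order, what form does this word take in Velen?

Velen: start from *hazagerawi.
  rule 1 (vowel merger): hazagerawi → hozogerowi
  rule 2 (unconditioned shift): hozogerowi → hozoyerowi
  rule 3 (unconditioned shift): hozoyerowi → hozoyelowi
  rule 4: no change — hozoyelowi
  rule 5 (apocope): hozoyelowi → hozoyelow
  ⇒ Velen hozoyelow

hozoyelow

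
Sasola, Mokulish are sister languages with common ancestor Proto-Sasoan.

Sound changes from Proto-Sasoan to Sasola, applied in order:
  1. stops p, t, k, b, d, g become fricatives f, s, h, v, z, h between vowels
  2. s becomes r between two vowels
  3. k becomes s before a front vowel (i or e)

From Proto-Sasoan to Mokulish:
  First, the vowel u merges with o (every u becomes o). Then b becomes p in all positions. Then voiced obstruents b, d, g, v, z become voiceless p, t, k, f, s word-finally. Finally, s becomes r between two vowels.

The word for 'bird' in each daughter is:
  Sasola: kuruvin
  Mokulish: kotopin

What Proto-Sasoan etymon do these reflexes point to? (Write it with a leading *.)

*kutubin

Position 3: Sasola has r, Mokulish has t. Taking the neighbouring segments as reconstructed: Sasola r could go back to *t or *s or *r; Mokulish t can only go back to *t — the one source consistent with every daughter is *t.
Position 2: Sasola has u, Mokulish has o. Sasola preserves u here (none of its changes turn any other segment into u), so the proto-segment is *u.
This points to *kutubin. Verify forward in each daughter:
Sasola: *kutubin
  kutubin → kusuvin   [intervocalic lenition]
  kusuvin → kuruvin   [rhotacism]
  kuruvin (rule 3 does not apply)
  giving Sasola kuruvin.
Mokulish: start from *kutubin.
  rule 1 (vowel merger): kutubin → kotobin
  rule 2 (unconditioned shift): kotobin → kotopin
  rule 3: no change — kotopin
  rule 4: no change — kotopin
  ⇒ Mokulish kotopin
*kutubin is the unique common source.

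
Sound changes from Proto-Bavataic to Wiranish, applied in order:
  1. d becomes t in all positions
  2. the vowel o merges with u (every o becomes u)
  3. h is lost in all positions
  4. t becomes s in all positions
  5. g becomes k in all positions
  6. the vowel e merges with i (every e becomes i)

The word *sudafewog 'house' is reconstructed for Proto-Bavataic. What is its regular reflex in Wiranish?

Wiranish: start from *sudafewog.
  rule 1 (unconditioned shift): sudafewog → sutafewog
  rule 2 (vowel merger): sutafewog → sutafewug
  rule 3: no change — sutafewug
  rule 4 (unconditioned shift): sutafewug → susafewug
  rule 5 (unconditioned shift): susafewug → susafewuk
  rule 6 (vowel merger): susafewuk → susafiwuk
  ⇒ Wiranish susafiwuk

susafiwuk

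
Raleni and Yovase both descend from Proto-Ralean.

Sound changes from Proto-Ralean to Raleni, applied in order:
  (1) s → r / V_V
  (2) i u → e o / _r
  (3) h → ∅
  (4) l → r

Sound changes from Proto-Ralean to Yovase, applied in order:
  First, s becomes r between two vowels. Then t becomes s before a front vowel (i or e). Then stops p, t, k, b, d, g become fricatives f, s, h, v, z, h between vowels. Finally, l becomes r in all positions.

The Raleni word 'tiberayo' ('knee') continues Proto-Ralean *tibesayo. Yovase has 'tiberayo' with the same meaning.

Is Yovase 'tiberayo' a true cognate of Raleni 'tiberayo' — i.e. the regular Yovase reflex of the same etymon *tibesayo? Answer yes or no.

Derive the expected Yovase reflex of *tibesayo:
Yovase: *tibesayo
  tibesayo → tiberayo   [rhotacism]
  tiberayo → siberayo   [palatalisation]
  siberayo → siverayo   [intervocalic lenition]
  siverayo (rule 4 does not apply)
  giving Yovase siverayo.
The regular Yovase reflex would be 'siverayo', but the attested form is 'tiberayo'. The correspondence is irregular, so they are not cognates (the Yovase form has a different source).

no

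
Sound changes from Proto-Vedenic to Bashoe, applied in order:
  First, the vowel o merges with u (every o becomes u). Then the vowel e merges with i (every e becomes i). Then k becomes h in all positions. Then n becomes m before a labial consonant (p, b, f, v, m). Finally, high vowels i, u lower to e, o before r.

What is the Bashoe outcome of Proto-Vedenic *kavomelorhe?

Bashoe: *kavomelorhe > kavumelurhe > kavumilurhi > havumilurhi > havumilorhi  (by vowel merger, vowel merger, unconditioned shift, pre-rhotic lowering)

havumilorhi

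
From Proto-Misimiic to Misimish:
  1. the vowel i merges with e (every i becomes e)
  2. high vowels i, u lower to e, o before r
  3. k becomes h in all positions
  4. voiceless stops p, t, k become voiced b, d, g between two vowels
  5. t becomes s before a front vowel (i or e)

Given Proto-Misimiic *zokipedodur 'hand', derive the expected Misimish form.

zohebedodor

Misimish: *zokipedodur > zokepedodur > zokepedodor > zohepedodor > zohebedodor  (by vowel merger, pre-rhotic lowering, unconditioned shift, intervocalic voicing)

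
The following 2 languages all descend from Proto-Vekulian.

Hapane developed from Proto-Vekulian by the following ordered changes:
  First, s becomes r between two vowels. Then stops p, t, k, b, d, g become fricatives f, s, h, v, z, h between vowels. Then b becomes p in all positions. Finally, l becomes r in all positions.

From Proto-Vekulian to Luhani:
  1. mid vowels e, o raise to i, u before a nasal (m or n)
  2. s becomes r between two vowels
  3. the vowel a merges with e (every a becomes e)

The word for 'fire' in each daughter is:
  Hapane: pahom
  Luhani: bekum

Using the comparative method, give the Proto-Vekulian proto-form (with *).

Position 1: Hapane has p, Luhani has b. Luhani preserves b here (none of its changes turn any other segment into b), so the proto-segment is *b.
Position 4: Hapane has o, Luhani has u. Hapane preserves o here (none of its changes turn any other segment into o), so the proto-segment is *o.
Position 3: Hapane has h, Luhani has k. Luhani preserves k here (none of its changes turn any other segment into k), so the proto-segment is *k.
Verify the candidate proto-form against each daughter:
Hapane: start from *bakom.
  rule 1: no change — bakom
  rule 2 (intervocalic lenition): bakom → bahom
  rule 3 (unconditioned shift): bahom → pahom
  rule 4: no change — pahom
  ⇒ Hapane pahom
Luhani: start from *bakom.
  rule 1 (pre-nasal raising): bakom → bakum
  rule 2: no change — bakum
  rule 3 (vowel merger): bakum → bekum
  ⇒ Luhani bekum
No other proto-form is consistent with every reflex, so the reconstruction is *bakom.

*bakom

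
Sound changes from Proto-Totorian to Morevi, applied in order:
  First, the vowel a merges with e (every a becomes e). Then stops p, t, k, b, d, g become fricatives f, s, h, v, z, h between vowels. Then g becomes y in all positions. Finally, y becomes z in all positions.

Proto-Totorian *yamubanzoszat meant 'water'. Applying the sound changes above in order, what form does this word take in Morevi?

Morevi: *yamubanzoszat
  yamubanzoszat → yemubenzoszet   [vowel merger]
  yemubenzoszet → yemuvenzoszet   [intervocalic lenition]
  yemuvenzoszet (rule 3 does not apply)
  yemuvenzoszet → zemuvenzoszet   [unconditioned shift]
  giving Morevi zemuvenzoszet.

zemuvenzoszet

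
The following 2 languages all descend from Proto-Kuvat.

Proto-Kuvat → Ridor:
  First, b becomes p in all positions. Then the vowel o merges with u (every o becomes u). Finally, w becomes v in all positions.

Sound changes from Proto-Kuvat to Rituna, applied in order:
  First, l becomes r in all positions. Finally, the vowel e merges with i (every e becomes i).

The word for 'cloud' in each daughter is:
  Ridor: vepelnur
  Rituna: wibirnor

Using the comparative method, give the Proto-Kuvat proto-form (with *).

Position 2: Ridor has e, Rituna has i. Ridor preserves e here (none of its changes turn any other segment into e), so the proto-segment is *e.
Position 1: Ridor has v, Rituna has w. Rituna preserves w here (none of its changes turn any other segment into w), so the proto-segment is *w.
This points to *webelnor. Verify forward in each daughter:
Ridor: *webelnor
  webelnor → wepelnor   [unconditioned shift]
  wepelnor → wepelnur   [vowel merger]
  wepelnur → vepelnur   [unconditioned shift]
  giving Ridor vepelnur.
Rituna: start from *webelnor.
  rule 1 (unconditioned shift): webelnor → webernor
  rule 2 (vowel merger): webernor → wibirnor
  ⇒ Rituna wibirnor
*webelnor is the unique common source.

*webelnor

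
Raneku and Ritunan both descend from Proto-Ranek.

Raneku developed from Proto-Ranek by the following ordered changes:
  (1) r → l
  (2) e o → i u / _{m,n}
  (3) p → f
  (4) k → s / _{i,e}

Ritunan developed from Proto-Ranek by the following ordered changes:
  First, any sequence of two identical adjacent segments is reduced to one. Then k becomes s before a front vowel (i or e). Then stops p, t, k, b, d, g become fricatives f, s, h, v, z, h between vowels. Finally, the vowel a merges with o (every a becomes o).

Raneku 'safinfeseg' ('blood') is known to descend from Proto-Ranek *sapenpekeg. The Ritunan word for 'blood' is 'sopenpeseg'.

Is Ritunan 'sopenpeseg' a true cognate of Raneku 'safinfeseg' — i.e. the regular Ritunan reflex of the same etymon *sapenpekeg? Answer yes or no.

Derive the expected Ritunan reflex of *sapenpekeg:
Ritunan: *sapenpekeg
  sapenpekeg (rule 1 does not apply)
  sapenpekeg → sapenpeseg   [palatalisation]
  sapenpeseg → safenpeseg   [intervocalic lenition]
  safenpeseg → sofenpeseg   [vowel merger]
  giving Ritunan sofenpeseg.
The regular Ritunan reflex would be 'sofenpeseg', but the attested form is 'sopenpeseg'. The correspondence is irregular, so they are not cognates (the Ritunan form has a different source).

no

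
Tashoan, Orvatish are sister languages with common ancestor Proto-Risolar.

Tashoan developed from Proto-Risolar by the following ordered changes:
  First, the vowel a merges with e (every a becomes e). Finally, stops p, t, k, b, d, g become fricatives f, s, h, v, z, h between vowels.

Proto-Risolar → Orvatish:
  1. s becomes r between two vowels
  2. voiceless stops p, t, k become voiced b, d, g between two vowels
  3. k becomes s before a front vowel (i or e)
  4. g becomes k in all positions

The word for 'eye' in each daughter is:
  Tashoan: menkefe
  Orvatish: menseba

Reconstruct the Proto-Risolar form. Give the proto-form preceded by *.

Position 4: Tashoan has k, Orvatish has s. Tashoan preserves k here (none of its changes turn any other segment into k), so the proto-segment is *k.
Position 6: Tashoan has f, Orvatish has b. Taking the neighbouring segments as reconstructed: Tashoan f could go back to *p or *f; Orvatish b could go back to *p or *b — the one source consistent with every daughter is *p.
This points to *menkepa. Verify forward in each daughter:
Tashoan: start from *menkepa.
  rule 1 (vowel merger): menkepa → menkepe
  rule 2 (intervocalic lenition): menkepe → menkefe
  ⇒ Tashoan menkefe
Orvatish: *menkepa
  menkepa (rule 1 does not apply)
  menkepa → menkeba   [intervocalic voicing]
  menkeba → menseba   [palatalisation]
  menseba (rule 4 does not apply)
  giving Orvatish menseba.
Only *menkepa yields all of Tashoan menkefe, Orvatish menseba.

*menkepa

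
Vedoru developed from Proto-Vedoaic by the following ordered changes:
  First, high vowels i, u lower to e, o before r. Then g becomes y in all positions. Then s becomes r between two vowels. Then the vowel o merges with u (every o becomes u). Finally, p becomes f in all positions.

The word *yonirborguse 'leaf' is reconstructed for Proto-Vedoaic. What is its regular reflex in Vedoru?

yunerburyure

Vedoru: start from *yonirborguse.
  rule 1 (pre-rhotic lowering): yonirborguse → yonerborguse
  rule 2 (unconditioned shift): yonerborguse → yonerboryuse
  rule 3 (rhotacism): yonerboryuse → yonerboryure
  rule 4 (vowel merger): yonerboryure → yunerburyure
  rule 5: no change — yunerburyure
  ⇒ Vedoru yunerburyure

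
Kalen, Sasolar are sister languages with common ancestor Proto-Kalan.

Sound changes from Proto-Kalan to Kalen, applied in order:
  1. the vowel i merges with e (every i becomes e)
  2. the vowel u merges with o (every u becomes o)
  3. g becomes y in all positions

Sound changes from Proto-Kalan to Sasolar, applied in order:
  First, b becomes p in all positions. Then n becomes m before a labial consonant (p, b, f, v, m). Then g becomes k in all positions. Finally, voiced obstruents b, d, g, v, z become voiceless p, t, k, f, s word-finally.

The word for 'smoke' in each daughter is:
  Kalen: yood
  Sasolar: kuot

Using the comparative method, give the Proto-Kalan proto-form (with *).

Position 2: Kalen has o, Sasolar has u. Sasolar preserves u here (none of its changes turn any other segment into u), so the proto-segment is *u.
Position 1: Kalen has y, Sasolar has k. Taking the neighbouring segments as reconstructed: Kalen y could go back to *g or *y; Sasolar k could go back to *k or *g — the one source consistent with every daughter is *g.
Position 4: Kalen has d, Sasolar has t. Kalen preserves d here (none of its changes turn any other segment into d), so the proto-segment is *d.
Verify the candidate proto-form against each daughter:
Kalen: *guod > good > yood  (by vowel merger, unconditioned shift)
Sasolar: *guod > kuod > kuot  (by unconditioned shift, final devoicing)
*guod is the unique common source.

*guod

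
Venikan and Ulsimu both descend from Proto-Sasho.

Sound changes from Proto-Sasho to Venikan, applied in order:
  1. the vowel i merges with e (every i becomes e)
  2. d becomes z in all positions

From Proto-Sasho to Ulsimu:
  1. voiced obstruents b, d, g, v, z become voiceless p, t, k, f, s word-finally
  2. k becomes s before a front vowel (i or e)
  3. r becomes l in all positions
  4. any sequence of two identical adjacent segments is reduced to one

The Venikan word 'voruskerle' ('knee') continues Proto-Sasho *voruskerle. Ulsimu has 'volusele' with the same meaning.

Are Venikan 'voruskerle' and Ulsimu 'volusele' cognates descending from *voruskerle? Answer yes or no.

yes

Derive the expected Ulsimu reflex of *voruskerle:
Ulsimu: *voruskerle > vorusserle > volusselle > volusele  (by palatalisation, unconditioned shift, degemination)
Ulsimu 'volusele' matches the regular reflex exactly, so the pair is cognate.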